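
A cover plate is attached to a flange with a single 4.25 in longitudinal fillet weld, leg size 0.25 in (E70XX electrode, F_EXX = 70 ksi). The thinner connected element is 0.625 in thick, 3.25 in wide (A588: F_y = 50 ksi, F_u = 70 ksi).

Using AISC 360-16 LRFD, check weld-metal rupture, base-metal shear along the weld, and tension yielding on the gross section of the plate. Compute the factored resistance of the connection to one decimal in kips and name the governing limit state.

Weld metal: throat = 0.707×0.25 = 0.17675 in, L = 4.25 in. φR_n = 0.75 × 0.6 × 70 × 0.17675 × 4.25 = 23.7 kips.
Base metal shear (0.625 in plate): yield φR_n = 1.0×0.6×50×0.625×4.25 = 79.7 kips; rupture φR_n = 0.75×0.6×70×0.625×4.25 = 83.7 kips; take 79.7 kips (yield).
Tension yield (gross): A_g = 3.25×0.625 = 2.0313 in². φR_n = 0.90 × 50 × 2.0313 = 91.4 kips.
Governing: min(23.7, 79.7, 91.4) = 23.7 kips → weld metal.

23.7 kips (weld metal governs)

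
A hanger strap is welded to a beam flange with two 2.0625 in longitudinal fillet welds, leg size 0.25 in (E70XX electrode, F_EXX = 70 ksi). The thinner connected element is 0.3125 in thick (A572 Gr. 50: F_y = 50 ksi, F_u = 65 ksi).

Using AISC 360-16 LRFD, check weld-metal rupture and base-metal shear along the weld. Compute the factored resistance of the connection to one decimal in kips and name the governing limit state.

23.0 kips (weld metal governs)

Weld metal: throat = 0.707×0.25 = 0.17675 in, L = 2×2.0625 = 4.125 in. φR_n = 0.75 × 0.6 × 70 × 0.17675 × 4.125 = 23.0 kips.
Base metal shear (0.3125 in plate): yield φR_n = 1.0×0.6×50×0.3125×4.125 = 38.7 kips; rupture φR_n = 0.75×0.6×65×0.3125×4.125 = 37.7 kips; take 37.7 kips (rupture).
Governing: min(23.0, 37.7) = 23.0 kips → weld metal.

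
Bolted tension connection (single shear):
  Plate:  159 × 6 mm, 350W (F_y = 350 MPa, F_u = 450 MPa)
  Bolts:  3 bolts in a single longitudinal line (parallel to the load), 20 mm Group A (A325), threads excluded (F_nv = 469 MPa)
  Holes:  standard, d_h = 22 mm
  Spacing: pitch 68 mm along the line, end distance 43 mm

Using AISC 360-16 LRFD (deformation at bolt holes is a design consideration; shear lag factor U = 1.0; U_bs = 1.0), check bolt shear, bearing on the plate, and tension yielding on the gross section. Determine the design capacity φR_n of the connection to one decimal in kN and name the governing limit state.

Bolt shear: A_b = π(20)²/4 = 314.16 mm². φR_n = 0.75 × 469 × 314.16 × 3 × 1 = 331.5 kN.
Bearing (6 mm plate, F_u = 450 MPa): end bolts L_c = 43 − 22/2 = 32, R_n = min(1.2×32×6×450, 2.4×20×6×450) = 103.68 kN/bolt; interior L_c = 68 − 22 = 46, R_n = 129.6 kN/bolt. φR_n = 0.75 × (1×103.68 + 2×129.6) = 272.2 kN.
Tension yield (gross): A_g = 159×6 = 954 mm². φR_n = 0.90 × 350 × 954 = 300.5 kN.
Governing: min(331.5, 272.2, 300.5) = 272.2 kN → bearing.

272.2 kN (bearing governs)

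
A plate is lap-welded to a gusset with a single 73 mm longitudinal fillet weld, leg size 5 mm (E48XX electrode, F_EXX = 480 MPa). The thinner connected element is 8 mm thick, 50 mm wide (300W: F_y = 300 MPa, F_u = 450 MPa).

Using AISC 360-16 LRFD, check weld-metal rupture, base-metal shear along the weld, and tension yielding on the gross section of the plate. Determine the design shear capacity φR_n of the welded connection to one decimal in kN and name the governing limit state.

55.7 kN (weld metal governs)

Weld metal: throat = 0.707×5 = 3.535 mm, L = 73 mm. φR_n = 0.75 × 0.6 × 480 × 3.535 × 73 = 55.7 kN.
Base metal shear (8 mm plate): yield φR_n = 1.0×0.6×300×8×73 = 105.1 kN; rupture φR_n = 0.75×0.6×450×8×73 = 118.3 kN; take 105.1 kN (yield).
Tension yield (gross): A_g = 50×8 = 400 mm². φR_n = 0.90 × 300 × 400 = 108.0 kN.
Governing: min(55.7, 105.1, 108.0) = 55.7 kN → weld metal.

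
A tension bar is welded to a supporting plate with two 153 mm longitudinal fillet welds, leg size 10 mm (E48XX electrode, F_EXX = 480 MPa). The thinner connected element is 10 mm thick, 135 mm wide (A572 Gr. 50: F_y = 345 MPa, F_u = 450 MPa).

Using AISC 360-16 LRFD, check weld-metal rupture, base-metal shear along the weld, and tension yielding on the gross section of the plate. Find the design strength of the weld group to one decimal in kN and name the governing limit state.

419.2 kN (gross-section yield governs)

Weld metal: throat = 0.707×10 = 7.07 mm, L = 2×153 = 306 mm. φR_n = 0.75 × 0.6 × 480 × 7.07 × 306 = 467.3 kN.
Base metal shear (10 mm plate): yield φR_n = 1.0×0.6×345×10×306 = 633.4 kN; rupture φR_n = 0.75×0.6×450×10×306 = 619.7 kN; take 619.7 kN (rupture).
Tension yield (gross): A_g = 135×10 = 1350 mm². φR_n = 0.90 × 345 × 1350 = 419.2 kN.
Governing: min(467.3, 619.7, 419.2) = 419.2 kN → gross-section yield.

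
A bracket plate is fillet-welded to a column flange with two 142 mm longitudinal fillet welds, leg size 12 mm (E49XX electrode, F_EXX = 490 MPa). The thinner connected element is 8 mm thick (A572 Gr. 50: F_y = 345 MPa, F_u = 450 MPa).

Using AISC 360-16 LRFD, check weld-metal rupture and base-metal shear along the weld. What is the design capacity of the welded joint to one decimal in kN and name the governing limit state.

460.1 kN (base-metal shear governs)

Weld metal: throat = 0.707×12 = 8.484 mm, L = 2×142 = 284 mm. φR_n = 0.75 × 0.6 × 490 × 8.484 × 284 = 531.3 kN.
Base metal shear (8 mm plate): yield φR_n = 1.0×0.6×345×8×284 = 470.3 kN; rupture φR_n = 0.75×0.6×450×8×284 = 460.1 kN; take 460.1 kN (rupture).
Governing: min(531.3, 460.1) = 460.1 kN → base-metal shear.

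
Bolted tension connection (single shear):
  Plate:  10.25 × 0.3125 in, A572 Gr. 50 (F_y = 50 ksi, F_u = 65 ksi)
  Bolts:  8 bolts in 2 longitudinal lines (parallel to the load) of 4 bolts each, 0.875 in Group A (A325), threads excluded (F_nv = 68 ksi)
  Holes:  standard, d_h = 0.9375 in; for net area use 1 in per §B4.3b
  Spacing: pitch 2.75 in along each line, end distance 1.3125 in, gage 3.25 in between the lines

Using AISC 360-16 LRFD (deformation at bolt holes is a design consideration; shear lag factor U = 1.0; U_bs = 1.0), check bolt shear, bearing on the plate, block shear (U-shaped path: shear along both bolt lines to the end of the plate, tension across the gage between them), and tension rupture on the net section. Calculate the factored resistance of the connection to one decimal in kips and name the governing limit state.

125.7 kips (net-section rupture governs)

Bolt shear: A_b = π(0.875)²/4 = 0.60132 in². φR_n = 0.75 × 68 × 0.60132 × 8 × 1 = 245.3 kips.
Bearing (0.3125 in plate, F_u = 65 ksi): end bolts L_c = 1.3125 − 0.9375/2 = 0.84375, R_n = min(1.2×0.84375×0.3125×65, 2.4×0.875×0.3125×65) = 20.566 kips/bolt; interior L_c = 2.75 − 0.9375 = 1.8125, R_n = 42.656 kips/bolt. φR_n = 0.75 × (2×20.566 + 6×42.656) = 222.8 kips.
Block shear: shear path 2×[1.3125+3×2.75] = 2×9.5625 in, A_gv = 5.9766, A_nv = 2×(9.5625 − 3.5×1)×0.3125 = 3.7891 in²; tension across gage: (3.25 − 1×1)×0.3125 = 0.70313 in². R_n = min(0.6×65×3.7891, 0.6×50×5.9766) + 1.0×65×0.70313 = min(147.77, 179.3) + 45.703 = 193.47 kips. φR_n = 0.75 × 193.47 = 145.1 kips.
Tension rupture (net): A_n = (10.25 − 2×1)×0.3125 = 2.5781 in² (U = 1.0, A_e = A_n). φR_n = 0.75 × 65 × 2.5781 = 125.7 kips.
Governing: min(245.3, 222.8, 145.1, 125.7) = 125.7 kips → net-section rupture.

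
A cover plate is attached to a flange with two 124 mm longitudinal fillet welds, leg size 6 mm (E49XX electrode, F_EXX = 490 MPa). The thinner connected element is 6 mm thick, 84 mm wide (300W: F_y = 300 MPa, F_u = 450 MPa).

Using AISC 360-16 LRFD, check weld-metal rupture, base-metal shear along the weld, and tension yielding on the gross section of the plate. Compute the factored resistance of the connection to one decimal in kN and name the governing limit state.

136.1 kN (gross-section yield governs)

Weld metal: throat = 0.707×6 = 4.242 mm, L = 2×124 = 248 mm. φR_n = 0.75 × 0.6 × 490 × 4.242 × 248 = 232.0 kN.
Base metal shear (6 mm plate): yield φR_n = 1.0×0.6×300×6×248 = 267.8 kN; rupture φR_n = 0.75×0.6×450×6×248 = 301.3 kN; take 267.8 kN (yield).
Tension yield (gross): A_g = 84×6 = 504 mm². φR_n = 0.90 × 300 × 504 = 136.1 kN.
Governing: min(232.0, 267.8, 136.1) = 136.1 kN → gross-section yield.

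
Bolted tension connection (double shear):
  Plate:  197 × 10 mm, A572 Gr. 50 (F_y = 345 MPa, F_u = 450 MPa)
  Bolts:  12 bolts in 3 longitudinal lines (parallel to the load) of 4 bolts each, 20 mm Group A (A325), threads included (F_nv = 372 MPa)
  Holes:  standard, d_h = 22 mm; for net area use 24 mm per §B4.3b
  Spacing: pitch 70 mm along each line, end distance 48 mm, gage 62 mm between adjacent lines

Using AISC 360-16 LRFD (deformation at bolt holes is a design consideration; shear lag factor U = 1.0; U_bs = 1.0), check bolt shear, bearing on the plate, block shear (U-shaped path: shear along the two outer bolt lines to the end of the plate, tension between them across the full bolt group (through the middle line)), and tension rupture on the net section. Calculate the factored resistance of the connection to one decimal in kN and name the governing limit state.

421.9 kN (net-section rupture governs)

Bolt shear: A_b = π(20)²/4 = 314.16 mm². φR_n = 0.75 × 372 × 314.16 × 12 × 2 = 2103.6 kN.
Bearing (10 mm plate, F_u = 450 MPa): end bolts L_c = 48 − 22/2 = 37, R_n = min(1.2×37×10×450, 2.4×20×10×450) = 199.8 kN/bolt; interior L_c = 70 − 22 = 48, R_n = 216 kN/bolt. φR_n = 0.75 × (3×199.8 + 9×216) = 1907.6 kN.
Block shear: shear path 2×[48+3×70] = 2×258 mm, A_gv = 5160, A_nv = 2×(258 − 3.5×24)×10 = 3480 mm²; tension across gage: (124 − 2×24)×10 = 760 mm². R_n = min(0.6×450×3480, 0.6×345×5160) + 1.0×450×760 = min(939.6, 1068.1) + 342 = 1281.6 kN. φR_n = 0.75 × 1281.6 = 961.2 kN.
Tension rupture (net): A_n = (197 − 3×24)×10 = 1250 mm² (U = 1.0, A_e = A_n). φR_n = 0.75 × 450 × 1250 = 421.9 kN.
Governing: min(2103.6, 1907.6, 961.2, 421.9) = 421.9 kN → net-section rupture.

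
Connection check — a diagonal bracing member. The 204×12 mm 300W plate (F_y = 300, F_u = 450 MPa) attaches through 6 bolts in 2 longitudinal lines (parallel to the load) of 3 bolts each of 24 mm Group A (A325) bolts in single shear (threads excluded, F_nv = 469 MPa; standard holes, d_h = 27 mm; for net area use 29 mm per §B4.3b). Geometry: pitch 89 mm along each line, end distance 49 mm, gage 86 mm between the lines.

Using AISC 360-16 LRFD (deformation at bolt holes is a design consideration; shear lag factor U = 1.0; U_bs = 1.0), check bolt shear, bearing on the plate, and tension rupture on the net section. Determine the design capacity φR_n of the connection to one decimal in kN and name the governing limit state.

591.3 kN (net-section rupture governs)

Bolt shear: A_b = π(24)²/4 = 452.39 mm². φR_n = 0.75 × 469 × 452.39 × 6 × 1 = 954.8 kN.
Bearing (12 mm plate, F_u = 450 MPa): end bolts L_c = 49 − 27/2 = 35.5, R_n = min(1.2×35.5×12×450, 2.4×24×12×450) = 230.04 kN/bolt; interior L_c = 89 − 27 = 62, R_n = 311.04 kN/bolt. φR_n = 0.75 × (2×230.04 + 4×311.04) = 1278.2 kN.
Tension rupture (net): A_n = (204 − 2×29)×12 = 1752 mm² (U = 1.0, A_e = A_n). φR_n = 0.75 × 450 × 1752 = 591.3 kN.
Governing: min(954.8, 1278.2, 591.3) = 591.3 kN → net-section rupture.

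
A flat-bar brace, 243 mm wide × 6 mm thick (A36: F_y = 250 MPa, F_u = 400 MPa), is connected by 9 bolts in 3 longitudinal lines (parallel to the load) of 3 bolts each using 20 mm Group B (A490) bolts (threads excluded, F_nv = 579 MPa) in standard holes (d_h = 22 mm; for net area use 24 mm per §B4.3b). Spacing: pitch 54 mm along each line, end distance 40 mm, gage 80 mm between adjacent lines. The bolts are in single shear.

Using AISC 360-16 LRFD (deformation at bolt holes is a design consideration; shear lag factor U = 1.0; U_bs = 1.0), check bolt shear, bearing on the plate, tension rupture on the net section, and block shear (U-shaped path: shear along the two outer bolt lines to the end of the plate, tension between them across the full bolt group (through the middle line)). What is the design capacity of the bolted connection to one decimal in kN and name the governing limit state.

Bolt shear: A_b = π(20)²/4 = 314.16 mm². φR_n = 0.75 × 579 × 314.16 × 9 × 1 = 1227.8 kN.
Bearing (6 mm plate, F_u = 400 MPa): end bolts L_c = 40 − 22/2 = 29, R_n = min(1.2×29×6×400, 2.4×20×6×400) = 83.52 kN/bolt; interior L_c = 54 − 22 = 32, R_n = 92.16 kN/bolt. φR_n = 0.75 × (3×83.52 + 6×92.16) = 602.6 kN.
Tension rupture (net): A_n = (243 − 3×24)×6 = 1026 mm² (U = 1.0, A_e = A_n). φR_n = 0.75 × 400 × 1026 = 307.8 kN.
Block shear: shear path 2×[40+2×54] = 2×148 mm, A_gv = 1776, A_nv = 2×(148 − 2.5×24)×6 = 1056 mm²; tension across gage: (160 − 2×24)×6 = 672 mm². R_n = min(0.6×400×1056, 0.6×250×1776) + 1.0×400×672 = min(253.44, 266.4) + 268.8 = 522.24 kN. φR_n = 0.75 × 522.24 = 391.7 kN.
Governing: min(1227.8, 602.6, 307.8, 391.7) = 307.8 kN → net-section rupture.

307.8 kN (net-section rupture governs)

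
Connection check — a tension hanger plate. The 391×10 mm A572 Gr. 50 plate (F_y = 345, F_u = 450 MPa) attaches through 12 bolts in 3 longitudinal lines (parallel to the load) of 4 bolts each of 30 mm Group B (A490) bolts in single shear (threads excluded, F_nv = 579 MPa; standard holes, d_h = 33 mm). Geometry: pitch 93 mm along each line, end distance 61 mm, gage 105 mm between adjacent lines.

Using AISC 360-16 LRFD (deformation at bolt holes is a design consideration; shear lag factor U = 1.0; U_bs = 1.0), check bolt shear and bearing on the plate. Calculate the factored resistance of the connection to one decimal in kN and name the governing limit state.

Bolt shear: A_b = π(30)²/4 = 706.86 mm². φR_n = 0.75 × 579 × 706.86 × 12 × 1 = 3683.4 kN.
Bearing (10 mm plate, F_u = 450 MPa): end bolts L_c = 61 − 33/2 = 44.5, R_n = min(1.2×44.5×10×450, 2.4×30×10×450) = 240.3 kN/bolt; interior L_c = 93 − 33 = 60, R_n = 324 kN/bolt. φR_n = 0.75 × (3×240.3 + 9×324) = 2727.7 kN.
Governing: min(3683.4, 2727.7) = 2727.7 kN → bearing.

2727.7 kN (bearing governs)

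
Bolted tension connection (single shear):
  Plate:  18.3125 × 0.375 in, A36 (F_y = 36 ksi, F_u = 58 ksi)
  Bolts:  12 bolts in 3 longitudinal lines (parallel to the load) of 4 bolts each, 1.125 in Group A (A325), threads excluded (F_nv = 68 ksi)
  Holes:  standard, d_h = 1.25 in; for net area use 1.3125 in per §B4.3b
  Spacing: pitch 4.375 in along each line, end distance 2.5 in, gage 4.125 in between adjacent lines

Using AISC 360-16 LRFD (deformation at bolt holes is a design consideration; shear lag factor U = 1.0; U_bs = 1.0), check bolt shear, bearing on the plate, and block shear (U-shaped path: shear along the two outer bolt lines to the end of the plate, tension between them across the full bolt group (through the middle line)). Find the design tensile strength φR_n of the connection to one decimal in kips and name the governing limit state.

Bolt shear: A_b = π(1.125)²/4 = 0.99402 in². φR_n = 0.75 × 68 × 0.99402 × 12 × 1 = 608.3 kips.
Bearing (0.375 in plate, F_u = 58 ksi): end bolts L_c = 2.5 − 1.25/2 = 1.875, R_n = min(1.2×1.875×0.375×58, 2.4×1.125×0.375×58) = 48.938 kips/bolt; interior L_c = 4.375 − 1.25 = 3.125, R_n = 58.725 kips/bolt. φR_n = 0.75 × (3×48.938 + 9×58.725) = 506.5 kips.
Block shear: shear path 2×[2.5+3×4.375] = 2×15.625 in, A_gv = 11.719, A_nv = 2×(15.625 − 3.5×1.3125)×0.375 = 8.2734 in²; tension across gage: (8.25 − 2×1.3125)×0.375 = 2.1094 in². R_n = min(0.6×58×8.2734, 0.6×36×11.719) + 1.0×58×2.1094 = min(287.91, 253.13) + 122.35 = 375.48 kips. φR_n = 0.75 × 375.48 = 281.6 kips.
Governing: min(608.3, 506.5, 281.6) = 281.6 kips → block shear.

281.6 kips (block shear governs)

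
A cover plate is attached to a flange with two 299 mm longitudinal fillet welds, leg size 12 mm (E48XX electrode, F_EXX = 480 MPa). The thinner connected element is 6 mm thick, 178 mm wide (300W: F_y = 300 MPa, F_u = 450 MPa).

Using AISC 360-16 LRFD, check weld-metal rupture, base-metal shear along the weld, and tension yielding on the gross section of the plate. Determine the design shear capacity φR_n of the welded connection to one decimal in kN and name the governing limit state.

Weld metal: throat = 0.707×12 = 8.484 mm, L = 2×299 = 598 mm. φR_n = 0.75 × 0.6 × 480 × 8.484 × 598 = 1095.9 kN.
Base metal shear (6 mm plate): yield φR_n = 1.0×0.6×300×6×598 = 645.8 kN; rupture φR_n = 0.75×0.6×450×6×598 = 726.6 kN; take 645.8 kN (yield).
Tension yield (gross): A_g = 178×6 = 1068 mm². φR_n = 0.90 × 300 × 1068 = 288.4 kN.
Governing: min(1095.9, 645.8, 288.4) = 288.4 kN → gross-section yield.

288.4 kN (gross-section yield governs)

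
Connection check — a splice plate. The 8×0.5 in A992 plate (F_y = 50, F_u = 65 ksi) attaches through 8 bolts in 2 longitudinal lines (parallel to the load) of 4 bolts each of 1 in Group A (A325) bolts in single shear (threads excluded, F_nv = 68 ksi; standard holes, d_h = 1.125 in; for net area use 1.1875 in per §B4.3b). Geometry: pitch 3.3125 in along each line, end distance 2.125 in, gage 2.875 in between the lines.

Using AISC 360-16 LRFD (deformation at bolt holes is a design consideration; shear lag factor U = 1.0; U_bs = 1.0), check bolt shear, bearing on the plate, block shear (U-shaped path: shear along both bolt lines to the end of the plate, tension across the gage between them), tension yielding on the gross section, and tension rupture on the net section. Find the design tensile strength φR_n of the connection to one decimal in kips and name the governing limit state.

137.1 kips (net-section rupture governs)

Bolt shear: A_b = π(1)²/4 = 0.7854 in². φR_n = 0.75 × 68 × 0.7854 × 8 × 1 = 320.4 kips.
Bearing (0.5 in plate, F_u = 65 ksi): end bolts L_c = 2.125 − 1.125/2 = 1.5625, R_n = min(1.2×1.5625×0.5×65, 2.4×1×0.5×65) = 60.938 kips/bolt; interior L_c = 3.3125 − 1.125 = 2.1875, R_n = 78 kips/bolt. φR_n = 0.75 × (2×60.938 + 6×78) = 442.4 kips.
Block shear: shear path 2×[2.125+3×3.3125] = 2×12.0625 in, A_gv = 12.063, A_nv = 2×(12.0625 − 3.5×1.1875)×0.5 = 7.9063 in²; tension across gage: (2.875 − 1×1.1875)×0.5 = 0.84375 in². R_n = min(0.6×65×7.9063, 0.6×50×12.063) + 1.0×65×0.84375 = min(308.35, 361.89) + 54.844 = 363.19 kips. φR_n = 0.75 × 363.19 = 272.4 kips.
Tension yield (gross): A_g = 8×0.5 = 4 in². φR_n = 0.90 × 50 × 4 = 180.0 kips.
Tension rupture (net): A_n = (8 − 2×1.1875)×0.5 = 2.8125 in² (U = 1.0, A_e = A_n). φR_n = 0.75 × 65 × 2.8125 = 137.1 kips.
Governing: min(320.4, 442.4, 272.4, 180.0, 137.1) = 137.1 kips → net-section rupture.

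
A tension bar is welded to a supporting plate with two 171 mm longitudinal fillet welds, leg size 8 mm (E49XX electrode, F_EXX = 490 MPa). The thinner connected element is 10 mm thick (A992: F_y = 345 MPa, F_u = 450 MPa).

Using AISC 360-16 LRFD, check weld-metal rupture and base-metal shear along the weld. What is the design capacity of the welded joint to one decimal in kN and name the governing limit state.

Weld metal: throat = 0.707×8 = 5.656 mm, L = 2×171 = 342 mm. φR_n = 0.75 × 0.6 × 490 × 5.656 × 342 = 426.5 kN.
Base metal shear (10 mm plate): yield φR_n = 1.0×0.6×345×10×342 = 707.9 kN; rupture φR_n = 0.75×0.6×450×10×342 = 692.6 kN; take 692.6 kN (rupture).
Governing: min(426.5, 692.6) = 426.5 kN → weld metal.

426.5 kN (weld metal governs)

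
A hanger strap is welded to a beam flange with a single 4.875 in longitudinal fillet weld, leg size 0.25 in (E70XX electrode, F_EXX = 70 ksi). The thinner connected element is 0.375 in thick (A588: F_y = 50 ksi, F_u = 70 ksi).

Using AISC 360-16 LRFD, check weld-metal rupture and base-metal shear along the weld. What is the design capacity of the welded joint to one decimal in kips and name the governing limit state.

27.1 kips (weld metal governs)

Weld metal: throat = 0.707×0.25 = 0.17675 in, L = 4.875 in. φR_n = 0.75 × 0.6 × 70 × 0.17675 × 4.875 = 27.1 kips.
Base metal shear (0.375 in plate): yield φR_n = 1.0×0.6×50×0.375×4.875 = 54.8 kips; rupture φR_n = 0.75×0.6×70×0.375×4.875 = 57.6 kips; take 54.8 kips (yield).
Governing: min(27.1, 54.8) = 27.1 kips → weld metal.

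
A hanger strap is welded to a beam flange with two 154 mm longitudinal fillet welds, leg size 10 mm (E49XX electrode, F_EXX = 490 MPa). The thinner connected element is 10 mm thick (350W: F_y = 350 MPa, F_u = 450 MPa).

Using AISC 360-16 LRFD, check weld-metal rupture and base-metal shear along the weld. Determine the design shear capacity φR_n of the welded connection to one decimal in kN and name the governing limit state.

Weld metal: throat = 0.707×10 = 7.07 mm, L = 2×154 = 308 mm. φR_n = 0.75 × 0.6 × 490 × 7.07 × 308 = 480.2 kN.
Base metal shear (10 mm plate): yield φR_n = 1.0×0.6×350×10×308 = 646.8 kN; rupture φR_n = 0.75×0.6×450×10×308 = 623.7 kN; take 623.7 kN (rupture).
Governing: min(480.2, 623.7) = 480.2 kN → weld metal.

480.2 kN (weld metal governs)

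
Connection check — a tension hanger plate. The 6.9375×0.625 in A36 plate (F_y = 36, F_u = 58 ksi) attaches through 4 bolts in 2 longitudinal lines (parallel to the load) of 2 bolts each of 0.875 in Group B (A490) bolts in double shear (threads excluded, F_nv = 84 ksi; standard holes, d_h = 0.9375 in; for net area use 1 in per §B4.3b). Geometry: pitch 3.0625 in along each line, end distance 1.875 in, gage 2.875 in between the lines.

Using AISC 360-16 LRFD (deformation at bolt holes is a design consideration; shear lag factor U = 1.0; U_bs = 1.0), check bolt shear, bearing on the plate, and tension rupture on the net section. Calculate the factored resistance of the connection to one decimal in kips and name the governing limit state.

Bolt shear: A_b = π(0.875)²/4 = 0.60132 in². φR_n = 0.75 × 84 × 0.60132 × 4 × 2 = 303.1 kips.
Bearing (0.625 in plate, F_u = 58 ksi): end bolts L_c = 1.875 − 0.9375/2 = 1.40625, R_n = min(1.2×1.40625×0.625×58, 2.4×0.875×0.625×58) = 61.172 kips/bolt; interior L_c = 3.0625 − 0.9375 = 2.125, R_n = 76.125 kips/bolt. φR_n = 0.75 × (2×61.172 + 2×76.125) = 205.9 kips.
Tension rupture (net): A_n = (6.9375 − 2×1)×0.625 = 3.0859 in² (U = 1.0, A_e = A_n). φR_n = 0.75 × 58 × 3.0859 = 134.2 kips.
Governing: min(303.1, 205.9, 134.2) = 134.2 kips → net-section rupture.

134.2 kips (net-section rupture governs)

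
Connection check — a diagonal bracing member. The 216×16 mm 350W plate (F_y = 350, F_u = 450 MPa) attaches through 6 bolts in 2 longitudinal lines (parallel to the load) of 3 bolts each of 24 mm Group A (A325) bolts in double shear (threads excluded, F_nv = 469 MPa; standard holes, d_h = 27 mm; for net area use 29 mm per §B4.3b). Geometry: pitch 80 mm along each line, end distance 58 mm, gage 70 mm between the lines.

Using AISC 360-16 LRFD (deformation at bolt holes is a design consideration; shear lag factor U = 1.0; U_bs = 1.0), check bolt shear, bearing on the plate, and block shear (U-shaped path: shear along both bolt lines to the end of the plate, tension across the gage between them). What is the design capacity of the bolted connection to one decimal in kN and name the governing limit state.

Bolt shear: A_b = π(24)²/4 = 452.39 mm². φR_n = 0.75 × 469 × 452.39 × 6 × 2 = 1909.5 kN.
Bearing (16 mm plate, F_u = 450 MPa): end bolts L_c = 58 − 27/2 = 44.5, R_n = min(1.2×44.5×16×450, 2.4×24×16×450) = 384.48 kN/bolt; interior L_c = 80 − 27 = 53, R_n = 414.72 kN/bolt. φR_n = 0.75 × (2×384.48 + 4×414.72) = 1820.9 kN.
Block shear: shear path 2×[58+2×80] = 2×218 mm, A_gv = 6976, A_nv = 2×(218 − 2.5×29)×16 = 4656 mm²; tension across gage: (70 − 1×29)×16 = 656 mm². R_n = min(0.6×450×4656, 0.6×350×6976) + 1.0×450×656 = min(1257.1, 1465) + 295.2 = 1552.3 kN. φR_n = 0.75 × 1552.3 = 1164.2 kN.
Governing: min(1909.5, 1820.9, 1164.2) = 1164.2 kN → block shear.

1164.2 kN (block shear governs)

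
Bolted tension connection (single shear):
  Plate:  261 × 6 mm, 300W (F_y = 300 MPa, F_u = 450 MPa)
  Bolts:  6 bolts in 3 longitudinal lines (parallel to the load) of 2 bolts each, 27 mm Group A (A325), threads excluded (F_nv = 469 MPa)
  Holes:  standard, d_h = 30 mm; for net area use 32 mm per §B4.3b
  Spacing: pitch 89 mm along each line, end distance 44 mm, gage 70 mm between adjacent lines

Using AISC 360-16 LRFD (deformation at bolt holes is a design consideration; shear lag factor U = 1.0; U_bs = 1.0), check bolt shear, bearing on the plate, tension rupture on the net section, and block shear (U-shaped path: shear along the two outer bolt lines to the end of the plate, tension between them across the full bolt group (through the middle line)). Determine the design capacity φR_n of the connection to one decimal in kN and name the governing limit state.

334.1 kN (net-section rupture governs)

Bolt shear: A_b = π(27)²/4 = 572.56 mm². φR_n = 0.75 × 469 × 572.56 × 6 × 1 = 1208.4 kN.
Bearing (6 mm plate, F_u = 450 MPa): end bolts L_c = 44 − 30/2 = 29, R_n = min(1.2×29×6×450, 2.4×27×6×450) = 93.96 kN/bolt; interior L_c = 89 − 30 = 59, R_n = 174.96 kN/bolt. φR_n = 0.75 × (3×93.96 + 3×174.96) = 605.1 kN.
Tension rupture (net): A_n = (261 − 3×32)×6 = 990 mm² (U = 1.0, A_e = A_n). φR_n = 0.75 × 450 × 990 = 334.1 kN.
Block shear: shear path 2×[44+1×89] = 2×133 mm, A_gv = 1596, A_nv = 2×(133 − 1.5×32)×6 = 1020 mm²; tension across gage: (140 − 2×32)×6 = 456 mm². R_n = min(0.6×450×1020, 0.6×300×1596) + 1.0×450×456 = min(275.4, 287.28) + 205.2 = 480.6 kN. φR_n = 0.75 × 480.6 = 360.5 kN.
Governing: min(1208.4, 605.1, 334.1, 360.5) = 334.1 kN → net-section rupture.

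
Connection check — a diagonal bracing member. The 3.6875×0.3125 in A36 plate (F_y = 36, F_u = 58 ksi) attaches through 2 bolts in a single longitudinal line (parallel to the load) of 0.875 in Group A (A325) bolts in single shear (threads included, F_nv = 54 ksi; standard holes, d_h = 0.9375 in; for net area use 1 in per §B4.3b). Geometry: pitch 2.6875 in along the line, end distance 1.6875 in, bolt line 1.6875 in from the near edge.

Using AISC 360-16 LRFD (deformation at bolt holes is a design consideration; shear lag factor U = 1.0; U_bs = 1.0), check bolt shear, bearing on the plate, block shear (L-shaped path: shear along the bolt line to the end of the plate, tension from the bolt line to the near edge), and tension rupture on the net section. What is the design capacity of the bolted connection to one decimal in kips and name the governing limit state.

Bolt shear: A_b = π(0.875)²/4 = 0.60132 in². φR_n = 0.75 × 54 × 0.60132 × 2 × 1 = 48.7 kips.
Bearing (0.3125 in plate, F_u = 58 ksi): end bolts L_c = 1.6875 − 0.9375/2 = 1.21875, R_n = min(1.2×1.21875×0.3125×58, 2.4×0.875×0.3125×58) = 26.508 kips/bolt; interior L_c = 2.6875 − 0.9375 = 1.75, R_n = 38.063 kips/bolt. φR_n = 0.75 × (1×26.508 + 1×38.063) = 48.4 kips.
Block shear: shear path 1×[1.6875+1×2.6875] = 1×4.375 in, A_gv = 1.3672, A_nv = 1×(4.375 − 1.5×1)×0.3125 = 0.89844 in²; tension to near edge: (1.6875 − 0.5×1)×0.3125 = 0.37109 in². R_n = min(0.6×58×0.89844, 0.6×36×1.3672) + 1.0×58×0.37109 = min(31.266, 29.532) + 21.523 = 51.055 kips. φR_n = 0.75 × 51.055 = 38.3 kips.
Tension rupture (net): A_n = (3.6875 − 1×1)×0.3125 = 0.83984 in² (U = 1.0, A_e = A_n). φR_n = 0.75 × 58 × 0.83984 = 36.5 kips.
Governing: min(48.7, 48.4, 38.3, 36.5) = 36.5 kips → net-section rupture.

36.5 kips (net-section rupture governs)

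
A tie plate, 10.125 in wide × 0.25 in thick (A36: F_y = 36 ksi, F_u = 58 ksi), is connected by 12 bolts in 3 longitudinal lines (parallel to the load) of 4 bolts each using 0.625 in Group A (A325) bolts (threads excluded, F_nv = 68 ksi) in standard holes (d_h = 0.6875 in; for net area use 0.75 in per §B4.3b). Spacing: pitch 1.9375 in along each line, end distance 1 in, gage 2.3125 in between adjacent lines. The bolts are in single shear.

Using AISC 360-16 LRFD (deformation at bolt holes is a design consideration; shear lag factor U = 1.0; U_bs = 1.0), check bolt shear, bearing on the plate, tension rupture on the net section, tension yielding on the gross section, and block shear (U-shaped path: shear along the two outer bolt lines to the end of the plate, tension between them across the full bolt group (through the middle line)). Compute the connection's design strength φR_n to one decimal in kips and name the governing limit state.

Bolt shear: A_b = π(0.625)²/4 = 0.3068 in². φR_n = 0.75 × 68 × 0.3068 × 12 × 1 = 187.8 kips.
Bearing (0.25 in plate, F_u = 58 ksi): end bolts L_c = 1 − 0.6875/2 = 0.65625, R_n = min(1.2×0.65625×0.25×58, 2.4×0.625×0.25×58) = 11.419 kips/bolt; interior L_c = 1.9375 − 0.6875 = 1.25, R_n = 21.75 kips/bolt. φR_n = 0.75 × (3×11.419 + 9×21.75) = 172.5 kips.
Tension rupture (net): A_n = (10.125 − 3×0.75)×0.25 = 1.9688 in² (U = 1.0, A_e = A_n). φR_n = 0.75 × 58 × 1.9688 = 85.6 kips.
Tension yield (gross): A_g = 10.125×0.25 = 2.5313 in². φR_n = 0.90 × 36 × 2.5313 = 82.0 kips.
Block shear: shear path 2×[1+3×1.9375] = 2×6.8125 in, A_gv = 3.4063, A_nv = 2×(6.8125 − 3.5×0.75)×0.25 = 2.0938 in²; tension across gage: (4.625 − 2×0.75)×0.25 = 0.78125 in². R_n = min(0.6×58×2.0938, 0.6×36×3.4063) + 1.0×58×0.78125 = min(72.864, 73.576) + 45.313 = 118.18 kips. φR_n = 0.75 × 118.18 = 88.6 kips.
Governing: min(187.8, 172.5, 85.6, 82.0, 88.6) = 82.0 kips → gross-section yield.

82.0 kips (gross-section yield governs)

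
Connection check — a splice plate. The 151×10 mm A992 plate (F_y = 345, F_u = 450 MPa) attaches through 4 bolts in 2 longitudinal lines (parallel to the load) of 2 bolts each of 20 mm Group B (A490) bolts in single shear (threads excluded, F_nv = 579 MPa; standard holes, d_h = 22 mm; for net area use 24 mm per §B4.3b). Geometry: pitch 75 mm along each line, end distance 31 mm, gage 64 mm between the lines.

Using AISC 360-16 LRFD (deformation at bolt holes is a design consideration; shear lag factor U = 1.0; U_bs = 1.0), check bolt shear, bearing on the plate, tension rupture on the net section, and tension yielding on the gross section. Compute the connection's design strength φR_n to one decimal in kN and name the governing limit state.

Bolt shear: A_b = π(20)²/4 = 314.16 mm². φR_n = 0.75 × 579 × 314.16 × 4 × 1 = 545.7 kN.
Bearing (10 mm plate, F_u = 450 MPa): end bolts L_c = 31 − 22/2 = 20, R_n = min(1.2×20×10×450, 2.4×20×10×450) = 108 kN/bolt; interior L_c = 75 − 22 = 53, R_n = 216 kN/bolt. φR_n = 0.75 × (2×108 + 2×216) = 486.0 kN.
Tension rupture (net): A_n = (151 − 2×24)×10 = 1030 mm² (U = 1.0, A_e = A_n). φR_n = 0.75 × 450 × 1030 = 347.6 kN.
Tension yield (gross): A_g = 151×10 = 1510 mm². φR_n = 0.90 × 345 × 1510 = 468.9 kN.
Governing: min(545.7, 486.0, 347.6, 468.9) = 347.6 kN → net-section rupture.

347.6 kN (net-section rupture governs)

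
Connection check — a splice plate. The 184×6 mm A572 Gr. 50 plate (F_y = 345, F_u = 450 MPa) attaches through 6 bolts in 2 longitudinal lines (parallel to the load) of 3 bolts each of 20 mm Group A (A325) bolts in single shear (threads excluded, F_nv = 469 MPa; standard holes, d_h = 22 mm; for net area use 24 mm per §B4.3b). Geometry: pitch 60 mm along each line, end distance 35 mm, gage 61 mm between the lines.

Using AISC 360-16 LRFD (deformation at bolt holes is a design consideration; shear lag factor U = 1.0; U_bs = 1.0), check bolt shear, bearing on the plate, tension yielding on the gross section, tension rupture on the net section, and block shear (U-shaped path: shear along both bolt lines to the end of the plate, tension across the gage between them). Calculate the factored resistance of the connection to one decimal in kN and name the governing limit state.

275.4 kN (net-section rupture governs)

Bolt shear: A_b = π(20)²/4 = 314.16 mm². φR_n = 0.75 × 469 × 314.16 × 6 × 1 = 663.0 kN.
Bearing (6 mm plate, F_u = 450 MPa): end bolts L_c = 35 − 22/2 = 24, R_n = min(1.2×24×6×450, 2.4×20×6×450) = 77.76 kN/bolt; interior L_c = 60 − 22 = 38, R_n = 123.12 kN/bolt. φR_n = 0.75 × (2×77.76 + 4×123.12) = 486.0 kN.
Tension yield (gross): A_g = 184×6 = 1104 mm². φR_n = 0.90 × 345 × 1104 = 342.8 kN.
Tension rupture (net): A_n = (184 − 2×24)×6 = 816 mm² (U = 1.0, A_e = A_n). φR_n = 0.75 × 450 × 816 = 275.4 kN.
Block shear: shear path 2×[35+2×60] = 2×155 mm, A_gv = 1860, A_nv = 2×(155 − 2.5×24)×6 = 1140 mm²; tension across gage: (61 − 1×24)×6 = 222 mm². R_n = min(0.6×450×1140, 0.6×345×1860) + 1.0×450×222 = min(307.8, 385.02) + 99.9 = 407.7 kN. φR_n = 0.75 × 407.7 = 305.8 kN.
Governing: min(663.0, 486.0, 342.8, 275.4, 305.8) = 275.4 kN → net-section rupture.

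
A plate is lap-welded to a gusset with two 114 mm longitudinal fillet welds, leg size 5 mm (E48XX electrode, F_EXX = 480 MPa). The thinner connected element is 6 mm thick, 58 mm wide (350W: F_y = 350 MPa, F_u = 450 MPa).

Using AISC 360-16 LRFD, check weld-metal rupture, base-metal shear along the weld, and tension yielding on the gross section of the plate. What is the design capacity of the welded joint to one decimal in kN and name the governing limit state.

109.6 kN (gross-section yield governs)

Weld metal: throat = 0.707×5 = 3.535 mm, L = 2×114 = 228 mm. φR_n = 0.75 × 0.6 × 480 × 3.535 × 228 = 174.1 kN.
Base metal shear (6 mm plate): yield φR_n = 1.0×0.6×350×6×228 = 287.3 kN; rupture φR_n = 0.75×0.6×450×6×228 = 277.0 kN; take 277.0 kN (rupture).
Tension yield (gross): A_g = 58×6 = 348 mm². φR_n = 0.90 × 350 × 348 = 109.6 kN.
Governing: min(174.1, 277.0, 109.6) = 109.6 kN → gross-section yield.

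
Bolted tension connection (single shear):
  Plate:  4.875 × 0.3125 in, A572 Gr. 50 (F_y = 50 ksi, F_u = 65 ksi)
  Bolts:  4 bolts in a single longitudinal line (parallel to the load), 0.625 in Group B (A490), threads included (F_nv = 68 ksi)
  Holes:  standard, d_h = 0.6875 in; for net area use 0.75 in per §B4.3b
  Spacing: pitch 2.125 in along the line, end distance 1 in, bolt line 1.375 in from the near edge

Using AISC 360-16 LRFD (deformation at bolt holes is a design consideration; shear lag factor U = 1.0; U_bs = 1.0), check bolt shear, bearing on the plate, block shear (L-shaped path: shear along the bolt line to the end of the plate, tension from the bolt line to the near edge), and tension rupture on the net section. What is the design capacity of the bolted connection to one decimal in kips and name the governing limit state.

Bolt shear: A_b = π(0.625)²/4 = 0.3068 in². φR_n = 0.75 × 68 × 0.3068 × 4 × 1 = 62.6 kips.
Bearing (0.3125 in plate, F_u = 65 ksi): end bolts L_c = 1 − 0.6875/2 = 0.65625, R_n = min(1.2×0.65625×0.3125×65, 2.4×0.625×0.3125×65) = 15.996 kips/bolt; interior L_c = 2.125 − 0.6875 = 1.4375, R_n = 30.469 kips/bolt. φR_n = 0.75 × (1×15.996 + 3×30.469) = 80.6 kips.
Block shear: shear path 1×[1+3×2.125] = 1×7.375 in, A_gv = 2.3047, A_nv = 1×(7.375 − 3.5×0.75)×0.3125 = 1.4844 in²; tension to near edge: (1.375 − 0.5×0.75)×0.3125 = 0.3125 in². R_n = min(0.6×65×1.4844, 0.6×50×2.3047) + 1.0×65×0.3125 = min(57.892, 69.141) + 20.313 = 78.205 kips. φR_n = 0.75 × 78.205 = 58.7 kips.
Tension rupture (net): A_n = (4.875 − 1×0.75)×0.3125 = 1.2891 in² (U = 1.0, A_e = A_n). φR_n = 0.75 × 65 × 1.2891 = 62.8 kips.
Governing: min(62.6, 80.6, 58.7, 62.8) = 58.7 kips → block shear.

58.7 kips (block shear governs)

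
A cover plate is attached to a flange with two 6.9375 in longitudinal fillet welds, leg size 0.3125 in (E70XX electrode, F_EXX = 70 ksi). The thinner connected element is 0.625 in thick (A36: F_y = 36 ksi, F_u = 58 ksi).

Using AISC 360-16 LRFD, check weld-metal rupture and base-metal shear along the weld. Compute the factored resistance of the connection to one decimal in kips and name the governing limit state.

96.6 kips (weld metal governs)

Weld metal: throat = 0.707×0.3125 = 0.22094 in, L = 2×6.9375 = 13.875 in. φR_n = 0.75 × 0.6 × 70 × 0.22094 × 13.875 = 96.6 kips.
Base metal shear (0.625 in plate): yield φR_n = 1.0×0.6×36×0.625×13.875 = 187.3 kips; rupture φR_n = 0.75×0.6×58×0.625×13.875 = 226.3 kips; take 187.3 kips (yield).
Governing: min(96.6, 187.3) = 96.6 kips → weld metal.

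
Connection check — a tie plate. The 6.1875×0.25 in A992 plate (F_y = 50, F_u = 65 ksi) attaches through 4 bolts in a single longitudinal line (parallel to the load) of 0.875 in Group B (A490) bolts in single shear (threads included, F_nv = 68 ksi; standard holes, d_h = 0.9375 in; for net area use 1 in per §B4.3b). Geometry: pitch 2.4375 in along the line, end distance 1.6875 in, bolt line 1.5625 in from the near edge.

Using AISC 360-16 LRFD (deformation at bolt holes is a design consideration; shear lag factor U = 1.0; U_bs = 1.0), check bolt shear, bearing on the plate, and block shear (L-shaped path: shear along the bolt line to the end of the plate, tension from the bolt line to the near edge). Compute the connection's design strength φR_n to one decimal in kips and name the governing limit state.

Bolt shear: A_b = π(0.875)²/4 = 0.60132 in². φR_n = 0.75 × 68 × 0.60132 × 4 × 1 = 122.7 kips.
Bearing (0.25 in plate, F_u = 65 ksi): end bolts L_c = 1.6875 − 0.9375/2 = 1.21875, R_n = min(1.2×1.21875×0.25×65, 2.4×0.875×0.25×65) = 23.766 kips/bolt; interior L_c = 2.4375 − 0.9375 = 1.5, R_n = 29.25 kips/bolt. φR_n = 0.75 × (1×23.766 + 3×29.25) = 83.6 kips.
Block shear: shear path 1×[1.6875+3×2.4375] = 1×9 in, A_gv = 2.25, A_nv = 1×(9 − 3.5×1)×0.25 = 1.375 in²; tension to near edge: (1.5625 − 0.5×1)×0.25 = 0.26563 in². R_n = min(0.6×65×1.375, 0.6×50×2.25) + 1.0×65×0.26563 = min(53.625, 67.5) + 17.266 = 70.891 kips. φR_n = 0.75 × 70.891 = 53.2 kips.
Governing: min(122.7, 83.6, 53.2) = 53.2 kips → block shear.

53.2 kips (block shear governs)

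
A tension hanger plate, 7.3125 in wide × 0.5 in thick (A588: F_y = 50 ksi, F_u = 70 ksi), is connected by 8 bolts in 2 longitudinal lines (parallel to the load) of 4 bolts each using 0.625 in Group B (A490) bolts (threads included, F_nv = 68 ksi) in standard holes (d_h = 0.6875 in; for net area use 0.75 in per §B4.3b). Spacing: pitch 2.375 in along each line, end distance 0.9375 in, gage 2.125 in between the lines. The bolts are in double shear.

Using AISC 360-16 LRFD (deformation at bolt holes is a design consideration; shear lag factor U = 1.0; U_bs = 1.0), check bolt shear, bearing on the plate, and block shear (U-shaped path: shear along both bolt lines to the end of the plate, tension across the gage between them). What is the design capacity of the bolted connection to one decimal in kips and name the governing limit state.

Bolt shear: A_b = π(0.625)²/4 = 0.3068 in². φR_n = 0.75 × 68 × 0.3068 × 8 × 2 = 250.3 kips.
Bearing (0.5 in plate, F_u = 70 ksi): end bolts L_c = 0.9375 − 0.6875/2 = 0.59375, R_n = min(1.2×0.59375×0.5×70, 2.4×0.625×0.5×70) = 24.938 kips/bolt; interior L_c = 2.375 − 0.6875 = 1.6875, R_n = 52.5 kips/bolt. φR_n = 0.75 × (2×24.938 + 6×52.5) = 273.7 kips.
Block shear: shear path 2×[0.9375+3×2.375] = 2×8.0625 in, A_gv = 8.0625, A_nv = 2×(8.0625 − 3.5×0.75)×0.5 = 5.4375 in²; tension across gage: (2.125 − 1×0.75)×0.5 = 0.6875 in². R_n = min(0.6×70×5.4375, 0.6×50×8.0625) + 1.0×70×0.6875 = min(228.38, 241.88) + 48.125 = 276.51 kips. φR_n = 0.75 × 276.51 = 207.4 kips.
Governing: min(250.3, 273.7, 207.4) = 207.4 kips → block shear.

207.4 kips (block shear governs)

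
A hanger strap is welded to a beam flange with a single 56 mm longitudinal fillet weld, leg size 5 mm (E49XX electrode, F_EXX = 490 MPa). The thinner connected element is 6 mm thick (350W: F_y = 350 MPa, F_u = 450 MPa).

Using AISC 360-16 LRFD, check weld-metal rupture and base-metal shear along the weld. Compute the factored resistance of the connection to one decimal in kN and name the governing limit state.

43.7 kN (weld metal governs)

Weld metal: throat = 0.707×5 = 3.535 mm, L = 56 mm. φR_n = 0.75 × 0.6 × 490 × 3.535 × 56 = 43.7 kN.
Base metal shear (6 mm plate): yield φR_n = 1.0×0.6×350×6×56 = 70.6 kN; rupture φR_n = 0.75×0.6×450×6×56 = 68.0 kN; take 68.0 kN (rupture).
Governing: min(43.7, 68.0) = 43.7 kN → weld metal.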